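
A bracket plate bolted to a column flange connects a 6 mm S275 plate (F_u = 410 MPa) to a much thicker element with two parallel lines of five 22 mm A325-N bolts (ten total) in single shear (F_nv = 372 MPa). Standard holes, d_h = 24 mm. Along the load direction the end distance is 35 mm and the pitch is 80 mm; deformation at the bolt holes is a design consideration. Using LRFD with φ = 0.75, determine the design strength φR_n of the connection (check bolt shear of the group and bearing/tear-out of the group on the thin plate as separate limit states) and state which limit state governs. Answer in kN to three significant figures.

881 kN (bearing governs)

Bolt shear: A_b = π·22²/4 = 380.1 mm²; R_n = 372 × 380.1 × 10 × 1 / 1000 = 1414 kN → 0.75 × 1414 = 1060 kN.
Bearing (1.2 l_c t F_u ≤ 2.4 d t F_u): upper limit = 2.4·22·6·410 / 1000 = 129.9 kN.
  Edge l_c = 35 − 24/2 = 23 → r_n = 67.9 kN; interior l_c = 80 − 24 = 56 → r_n = 129.9 kN.
  R_n,bearing = 2·67.9 + 8·129.9 = 1175 kN → 0.75 × 1175 = 881 kN.
Bearing governs: 881 kN.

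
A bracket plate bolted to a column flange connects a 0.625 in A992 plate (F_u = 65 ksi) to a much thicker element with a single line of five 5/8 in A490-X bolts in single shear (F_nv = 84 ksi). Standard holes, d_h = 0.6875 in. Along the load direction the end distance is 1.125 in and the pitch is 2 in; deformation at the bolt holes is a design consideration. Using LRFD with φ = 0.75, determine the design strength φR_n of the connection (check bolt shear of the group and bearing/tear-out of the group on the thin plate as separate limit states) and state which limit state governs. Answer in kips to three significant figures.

96.6 kips (bolt shear governs)

Bolt shear: A_b = π·0.625²/4 = 0.3068 in²; R_n = 84 × 0.3068 × 5 × 1 = 128.9 kips → 0.75 × 128.9 = 96.6 kips.
Bearing (1.2 l_c t F_u ≤ 2.4 d t F_u): upper limit = 2.4·0.625·0.625·65 = 60.94 kips.
  Edge l_c = 1.125 − 0.6875/2 = 0.7812 → r_n = 38.09 kips; interior l_c = 2 − 0.6875 = 1.312 → r_n = 60.94 kips.
  R_n,bearing = 1·38.09 + 4·60.94 = 281.8 kips → 0.75 × 281.8 = 211 kips.
Bolt shear governs: 96.6 kips.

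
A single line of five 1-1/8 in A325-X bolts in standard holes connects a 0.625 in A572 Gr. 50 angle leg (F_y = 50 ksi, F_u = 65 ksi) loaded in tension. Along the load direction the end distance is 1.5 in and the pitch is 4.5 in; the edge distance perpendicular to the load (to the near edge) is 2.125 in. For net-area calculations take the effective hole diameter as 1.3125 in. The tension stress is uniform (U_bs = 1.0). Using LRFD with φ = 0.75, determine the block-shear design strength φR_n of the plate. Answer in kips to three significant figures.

Shear plane L_v = 1.5 + 4·4.5 = 19.5 in; A_gv = 19.5 × 0.625 = 12.19 in².
A_nv = (19.5 − 4.5·1.3125) × 0.625 = 8.496 in².
A_nt = (2.125 − 0.5·1.3125) × 0.625 = 0.918 in².
0.6 F_u A_nv = 331.3 kips; 0.6 F_y A_gv = 365.6 kips → shear rupture governs the shear term.
R_n = 331.3 + 1.0 × 65 × 0.918 = 391 kips.
Design strength φR_n = 0.75 × 391 = 293 kips.

293 kips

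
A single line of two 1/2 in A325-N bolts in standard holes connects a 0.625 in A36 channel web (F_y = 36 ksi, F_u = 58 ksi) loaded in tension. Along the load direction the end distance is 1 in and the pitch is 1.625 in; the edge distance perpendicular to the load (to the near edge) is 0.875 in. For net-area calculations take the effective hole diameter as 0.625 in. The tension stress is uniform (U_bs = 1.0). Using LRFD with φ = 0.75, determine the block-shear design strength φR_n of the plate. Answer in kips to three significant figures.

Shear plane L_v = 1 + 1·1.625 = 2.625 in; A_gv = 2.625 × 0.625 = 1.641 in².
A_nv = (2.625 − 1.5·0.625) × 0.625 = 1.055 in².
A_nt = (0.875 − 0.5·0.625) × 0.625 = 0.3516 in².
0.6 F_u A_nv = 36.7 kips; 0.6 F_y A_gv = 35.44 kips → shear yielding governs the shear term.
R_n = 35.44 + 1.0 × 58 × 0.3516 = 55.83 kips.
Design strength φR_n = 0.75 × 55.83 = 41.9 kips.

41.9 kips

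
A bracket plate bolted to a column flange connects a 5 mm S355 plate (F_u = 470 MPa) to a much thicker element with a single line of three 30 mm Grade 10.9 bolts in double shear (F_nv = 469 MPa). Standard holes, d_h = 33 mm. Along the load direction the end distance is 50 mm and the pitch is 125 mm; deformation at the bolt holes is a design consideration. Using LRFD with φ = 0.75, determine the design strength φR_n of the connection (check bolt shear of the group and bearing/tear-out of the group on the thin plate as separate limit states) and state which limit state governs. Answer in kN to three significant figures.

Bolt shear: A_b = π·30²/4 = 706.9 mm²; R_n = 469 × 706.9 × 3 × 2 / 1000 = 1989 kN → 0.75 × 1989 = 1490 kN.
Bearing (1.2 l_c t F_u ≤ 2.4 d t F_u): upper limit = 2.4·30·5·470 / 1000 = 169.2 kN.
  Edge l_c = 50 − 33/2 = 33.5 → r_n = 94.47 kN; interior l_c = 125 − 33 = 92 → r_n = 169.2 kN.
  R_n,bearing = 1·94.47 + 2·169.2 = 432.9 kN → 0.75 × 432.9 = 325 kN.
Bearing governs: 325 kN.

325 kN (bearing governs)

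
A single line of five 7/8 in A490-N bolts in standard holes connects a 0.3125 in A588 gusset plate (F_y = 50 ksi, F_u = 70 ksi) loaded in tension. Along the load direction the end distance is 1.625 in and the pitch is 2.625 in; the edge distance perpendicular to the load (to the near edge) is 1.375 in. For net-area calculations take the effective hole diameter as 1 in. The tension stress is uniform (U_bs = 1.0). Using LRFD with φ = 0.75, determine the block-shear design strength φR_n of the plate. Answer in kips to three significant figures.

89.4 kips

Shear plane L_v = 1.625 + 4·2.625 = 12.12 in; A_gv = 12.12 × 0.3125 = 3.789 in².
A_nv = (12.12 − 4.5·1) × 0.3125 = 2.383 in².
A_nt = (1.375 − 0.5·1) × 0.3125 = 0.2734 in².
0.6 F_u A_nv = 100.1 kips; 0.6 F_y A_gv = 113.7 kips → shear rupture governs the shear term.
R_n = 100.1 + 1.0 × 70 × 0.2734 = 119.2 kips.
Design strength φR_n = 0.75 × 119.2 = 89.4 kips.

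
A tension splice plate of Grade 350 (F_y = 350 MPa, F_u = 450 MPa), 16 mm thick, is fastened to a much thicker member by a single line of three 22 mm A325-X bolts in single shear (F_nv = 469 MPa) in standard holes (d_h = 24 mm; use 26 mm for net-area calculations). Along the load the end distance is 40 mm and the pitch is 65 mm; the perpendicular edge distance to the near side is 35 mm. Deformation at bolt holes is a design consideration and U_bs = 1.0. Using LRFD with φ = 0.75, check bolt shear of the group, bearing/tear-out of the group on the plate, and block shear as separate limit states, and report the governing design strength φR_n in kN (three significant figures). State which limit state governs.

401 kN (bolt shear governs)

Bolt shear: A_b = π·22²/4 = 380.1 mm²; R_n = 469 × 380.1 × 3 × 1 / 1000 = 534.8 kN → 0.75 × 534.8 = 401 kN.
Bearing: edge l_c = 28, r_n = 241.9 kN; interior l_c = 41, r_n = 354.2 kN; R_n = 241.9 + 2·354.2 = 950.4 kN → 713 kN.
Block shear: A_gv = 2720, A_nv = 1680, A_nt = 352 mm²; R_n = min(0.6F_uA_nv, 0.6F_yA_gv) + U_bs·F_u·A_nt = 612 kN → 459 kN.
Bolt shear governs: 401 kN.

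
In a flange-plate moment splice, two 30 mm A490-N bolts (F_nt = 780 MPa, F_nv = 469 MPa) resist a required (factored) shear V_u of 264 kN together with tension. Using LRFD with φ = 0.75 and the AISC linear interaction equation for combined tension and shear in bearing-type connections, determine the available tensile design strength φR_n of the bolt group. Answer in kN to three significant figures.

636 kN

A_b = π·30²/4 = 706.9 mm²; f_rv = 264 × 1000 / (2 × 706.9) = 186.7 MPa.
F'_nt = 1.3 F_nt − (F_nt / φF_nv) f_rv = 1.3·780 − (780/(0.75·469))·186.7 = 599.9 MPa, capped at F_nt → F'_nt = 599.9 MPa.
R_n = F'_nt · A_b · n = 599.9 × 706.9 × 2 / 1000 = 848.1 kN.
Design strength φR_n = 0.75 × 848.1 = 636 kN.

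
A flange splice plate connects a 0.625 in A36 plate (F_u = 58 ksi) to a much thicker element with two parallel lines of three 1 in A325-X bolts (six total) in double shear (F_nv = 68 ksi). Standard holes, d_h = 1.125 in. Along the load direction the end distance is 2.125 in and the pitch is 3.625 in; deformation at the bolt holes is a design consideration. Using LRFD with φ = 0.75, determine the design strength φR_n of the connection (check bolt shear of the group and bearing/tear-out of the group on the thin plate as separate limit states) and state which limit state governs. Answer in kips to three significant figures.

363 kips (bearing governs)

Bolt shear: A_b = π·1²/4 = 0.7854 in²; R_n = 68 × 0.7854 × 6 × 2 = 640.9 kips → 0.75 × 640.9 = 481 kips.
Bearing (1.2 l_c t F_u ≤ 2.4 d t F_u): upper limit = 2.4·1·0.625·58 = 87 kips.
  Edge l_c = 2.125 − 1.125/2 = 1.562 → r_n = 67.97 kips; interior l_c = 3.625 − 1.125 = 2.5 → r_n = 87 kips.
  R_n,bearing = 2·67.97 + 4·87 = 483.9 kips → 0.75 × 483.9 = 363 kips.
Bearing governs: 363 kips.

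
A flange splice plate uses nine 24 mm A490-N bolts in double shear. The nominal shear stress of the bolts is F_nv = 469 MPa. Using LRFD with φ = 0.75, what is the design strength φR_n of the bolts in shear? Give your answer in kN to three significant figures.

A_b = π × 24² / 4 = 452.4 mm².
R_n = F_nv · A_b · n · n_s = 469 × 452.4 × 9 × 2 / 1000 = 3819 kN.
Design strength φR_n = 0.75 × 3819 = 2860 kN.

2860 kN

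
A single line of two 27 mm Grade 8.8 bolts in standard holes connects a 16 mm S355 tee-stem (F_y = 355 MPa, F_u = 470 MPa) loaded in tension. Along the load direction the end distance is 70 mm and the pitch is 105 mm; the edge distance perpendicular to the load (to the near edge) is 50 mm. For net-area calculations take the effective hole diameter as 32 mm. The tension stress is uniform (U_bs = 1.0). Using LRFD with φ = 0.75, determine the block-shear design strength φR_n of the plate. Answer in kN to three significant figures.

622 kN

Shear plane L_v = 70 + 1·105 = 175 mm; A_gv = 175 × 16 = 2800 mm².
A_nv = (175 − 1.5·32) × 16 = 2032 mm².
A_nt = (50 − 0.5·32) × 16 = 544 mm².
0.6 F_u A_nv = 573 kN; 0.6 F_y A_gv = 596.4 kN → shear rupture governs the shear term.
R_n = 573 + 1.0 × 470 × 544 / 1000 = 828.7 kN.
Design strength φR_n = 0.75 × 828.7 = 622 kN.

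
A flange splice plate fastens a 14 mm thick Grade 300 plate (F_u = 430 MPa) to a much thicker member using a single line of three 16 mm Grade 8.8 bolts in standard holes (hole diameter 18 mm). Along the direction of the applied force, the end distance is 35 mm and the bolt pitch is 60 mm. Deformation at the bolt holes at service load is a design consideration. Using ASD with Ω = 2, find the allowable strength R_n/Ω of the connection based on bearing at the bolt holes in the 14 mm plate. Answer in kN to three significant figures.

325 kN

Per bolt r_n = 1.2 l_c t F_u ≤ 2.4 d t F_u; upper limit = 2.4 × 16 × 14 × 430 / 1000 = 231.2 kN.
Edge bolt: l_c = 35 − 18/2 = 26 mm → 1.2 × 26 × 14 × 430 / 1000 = 187.8 → r_n = 187.8 kN.
Interior bolts: l_c = 60 − 18 = 42 mm → 1.2 × 42 × 14 × 430 / 1000 = 303.4 → r_n = 231.2 kN.
R_n = 1 × 187.8 + 2 × 231.2 = 650.2 kN.
Allowable strength R_n/Ω = 650.2 / 2 = 325 kN.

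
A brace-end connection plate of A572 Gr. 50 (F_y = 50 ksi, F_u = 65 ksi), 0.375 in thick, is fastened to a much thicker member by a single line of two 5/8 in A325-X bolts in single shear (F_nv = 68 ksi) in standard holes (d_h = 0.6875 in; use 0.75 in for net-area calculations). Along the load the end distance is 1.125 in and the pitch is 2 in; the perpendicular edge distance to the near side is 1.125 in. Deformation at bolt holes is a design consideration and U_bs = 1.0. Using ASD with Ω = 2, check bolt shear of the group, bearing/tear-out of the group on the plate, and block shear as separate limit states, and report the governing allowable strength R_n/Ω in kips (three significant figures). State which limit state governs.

20.9 kips (bolt shear governs)

Bolt shear: A_b = π·0.625²/4 = 0.3068 in²; R_n = 68 × 0.3068 × 2 × 1 = 41.72 kips → 41.72 / 2 = 20.9 kips.
Bearing: edge l_c = 0.7812, r_n = 22.85 kips; interior l_c = 1.312, r_n = 36.56 kips; R_n = 22.85 + 1·36.56 = 59.41 kips → 29.7 kips.
Block shear: A_gv = 1.172, A_nv = 0.75, A_nt = 0.2812 in²; R_n = min(0.6F_uA_nv, 0.6F_yA_gv) + U_bs·F_u·A_nt = 47.53 kips → 23.8 kips.
Bolt shear governs: 20.9 kips.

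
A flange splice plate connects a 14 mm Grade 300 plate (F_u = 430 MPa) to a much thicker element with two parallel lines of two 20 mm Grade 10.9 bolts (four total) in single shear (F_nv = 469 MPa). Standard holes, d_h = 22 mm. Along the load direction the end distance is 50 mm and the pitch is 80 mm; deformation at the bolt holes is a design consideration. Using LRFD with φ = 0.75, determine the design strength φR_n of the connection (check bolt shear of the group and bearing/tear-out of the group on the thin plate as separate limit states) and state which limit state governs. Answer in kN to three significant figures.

Bolt shear: A_b = π·20²/4 = 314.2 mm²; R_n = 469 × 314.2 × 4 × 1 / 1000 = 589.4 kN → 0.75 × 589.4 = 442 kN.
Bearing (1.2 l_c t F_u ≤ 2.4 d t F_u): upper limit = 2.4·20·14·430 / 1000 = 289 kN.
  Edge l_c = 50 − 22/2 = 39 → r_n = 281.7 kN; interior l_c = 80 − 22 = 58 → r_n = 289 kN.
  R_n,bearing = 2·281.7 + 2·289 = 1141 kN → 0.75 × 1141 = 856 kN.
Bolt shear governs: 442 kN.

442 kN (bolt shear governs)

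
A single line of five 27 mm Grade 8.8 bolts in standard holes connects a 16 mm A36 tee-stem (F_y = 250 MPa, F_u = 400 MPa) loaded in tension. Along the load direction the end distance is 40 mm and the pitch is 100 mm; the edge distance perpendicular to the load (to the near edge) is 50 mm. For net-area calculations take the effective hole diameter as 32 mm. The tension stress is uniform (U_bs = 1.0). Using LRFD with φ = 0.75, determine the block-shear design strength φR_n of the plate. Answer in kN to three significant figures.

Shear plane L_v = 40 + 4·100 = 440 mm; A_gv = 440 × 16 = 7040 mm².
A_nv = (440 − 4.5·32) × 16 = 4736 mm².
A_nt = (50 − 0.5·32) × 16 = 544 mm².
0.6 F_u A_nv = 1137 kN; 0.6 F_y A_gv = 1056 kN → shear yielding governs the shear term.
R_n = 1056 + 1.0 × 400 × 544 / 1000 = 1274 kN.
Design strength φR_n = 0.75 × 1274 = 955 kN.

955 kN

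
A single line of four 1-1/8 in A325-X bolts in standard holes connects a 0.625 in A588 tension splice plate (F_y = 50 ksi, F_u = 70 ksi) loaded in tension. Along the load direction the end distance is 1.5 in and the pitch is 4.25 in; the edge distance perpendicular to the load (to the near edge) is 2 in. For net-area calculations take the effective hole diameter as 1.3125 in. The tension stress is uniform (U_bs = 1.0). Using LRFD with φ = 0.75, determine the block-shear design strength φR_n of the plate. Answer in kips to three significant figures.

Shear plane L_v = 1.5 + 3·4.25 = 14.25 in; A_gv = 14.25 × 0.625 = 8.906 in².
A_nv = (14.25 − 3.5·1.3125) × 0.625 = 6.035 in².
A_nt = (2 − 0.5·1.3125) × 0.625 = 0.8398 in².
0.6 F_u A_nv = 253.5 kips; 0.6 F_y A_gv = 267.2 kips → shear rupture governs the shear term.
R_n = 253.5 + 1.0 × 70 × 0.8398 = 312.3 kips.
Design strength φR_n = 0.75 × 312.3 = 234 kips.

234 kips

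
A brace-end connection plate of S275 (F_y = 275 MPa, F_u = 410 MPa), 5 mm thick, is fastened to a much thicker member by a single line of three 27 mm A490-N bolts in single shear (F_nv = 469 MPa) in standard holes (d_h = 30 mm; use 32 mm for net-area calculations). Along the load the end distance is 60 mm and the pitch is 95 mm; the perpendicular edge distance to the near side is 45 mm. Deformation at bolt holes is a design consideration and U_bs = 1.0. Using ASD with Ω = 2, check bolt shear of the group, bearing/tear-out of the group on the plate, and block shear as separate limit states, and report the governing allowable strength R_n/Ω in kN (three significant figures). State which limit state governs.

Bolt shear: A_b = π·27²/4 = 572.6 mm²; R_n = 469 × 572.6 × 3 × 1 / 1000 = 805.6 kN → 805.6 / 2 = 403 kN.
Bearing: edge l_c = 45, r_n = 110.7 kN; interior l_c = 65, r_n = 132.8 kN; R_n = 110.7 + 2·132.8 = 376.4 kN → 188 kN.
Block shear: A_gv = 1250, A_nv = 850, A_nt = 145 mm²; R_n = min(0.6F_uA_nv, 0.6F_yA_gv) + U_bs·F_u·A_nt = 265.7 kN → 133 kN.
Block shear governs: 133 kN.

133 kN (block shear governs)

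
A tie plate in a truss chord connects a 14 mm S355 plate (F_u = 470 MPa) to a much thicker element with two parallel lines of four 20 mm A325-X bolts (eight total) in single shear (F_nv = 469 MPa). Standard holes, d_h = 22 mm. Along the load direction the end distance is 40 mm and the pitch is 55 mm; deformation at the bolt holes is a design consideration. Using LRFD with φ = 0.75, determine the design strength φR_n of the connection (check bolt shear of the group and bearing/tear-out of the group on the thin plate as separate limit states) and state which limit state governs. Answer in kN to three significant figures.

Bolt shear: A_b = π·20²/4 = 314.2 mm²; R_n = 469 × 314.2 × 8 × 1 / 1000 = 1179 kN → 0.75 × 1179 = 884 kN.
Bearing (1.2 l_c t F_u ≤ 2.4 d t F_u): upper limit = 2.4·20·14·470 / 1000 = 315.8 kN.
  Edge l_c = 40 − 22/2 = 29 → r_n = 229 kN; interior l_c = 55 − 22 = 33 → r_n = 260.6 kN.
  R_n,bearing = 2·229 + 6·260.6 = 2021 kN → 0.75 × 2021 = 1520 kN.
Bolt shear governs: 884 kN.

884 kN (bolt shear governs)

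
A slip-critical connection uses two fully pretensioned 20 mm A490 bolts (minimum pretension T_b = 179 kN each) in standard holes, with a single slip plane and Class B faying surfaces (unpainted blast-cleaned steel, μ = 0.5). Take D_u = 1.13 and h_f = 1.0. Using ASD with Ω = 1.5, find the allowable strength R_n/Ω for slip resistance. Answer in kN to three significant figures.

R_n = μ · D_u · h_f · T_b · n_s · n_b = 0.5 × 1.13 × 1.0 × 179 × 1 × 2 = 202.3 kN.
Allowable strength R_n/Ω = 202.3 / 1.5 = 135 kN.

135 kN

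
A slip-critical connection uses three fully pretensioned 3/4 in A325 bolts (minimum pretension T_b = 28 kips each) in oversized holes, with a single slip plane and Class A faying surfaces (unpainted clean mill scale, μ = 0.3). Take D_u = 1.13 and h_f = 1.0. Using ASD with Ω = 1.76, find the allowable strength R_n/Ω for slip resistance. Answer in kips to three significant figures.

R_n = μ · D_u · h_f · T_b · n_s · n_b = 0.3 × 1.13 × 1.0 × 28 × 1 × 3 = 28.48 kips.
Allowable strength R_n/Ω = 28.48 / 1.76 = 16.2 kips.

16.2 kips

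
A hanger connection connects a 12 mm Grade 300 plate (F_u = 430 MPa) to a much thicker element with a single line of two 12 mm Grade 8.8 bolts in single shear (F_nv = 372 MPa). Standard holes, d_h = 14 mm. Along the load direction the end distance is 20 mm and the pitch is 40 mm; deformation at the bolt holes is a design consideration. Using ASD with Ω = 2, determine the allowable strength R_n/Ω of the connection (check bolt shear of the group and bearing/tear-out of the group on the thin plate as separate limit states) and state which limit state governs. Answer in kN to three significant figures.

Bolt shear: A_b = π·12²/4 = 113.1 mm²; R_n = 372 × 113.1 × 2 × 1 / 1000 = 84.14 kN → 84.14 / 2 = 42.1 kN.
Bearing (1.2 l_c t F_u ≤ 2.4 d t F_u): upper limit = 2.4·12·12·430 / 1000 = 148.6 kN.
  Edge l_c = 20 − 14/2 = 13 → r_n = 80.5 kN; interior l_c = 40 − 14 = 26 → r_n = 148.6 kN.
  R_n,bearing = 1·80.5 + 1·148.6 = 229.1 kN → 229.1 / 2 = 115 kN.
Bolt shear governs: 42.1 kN.

42.1 kN (bolt shear governs)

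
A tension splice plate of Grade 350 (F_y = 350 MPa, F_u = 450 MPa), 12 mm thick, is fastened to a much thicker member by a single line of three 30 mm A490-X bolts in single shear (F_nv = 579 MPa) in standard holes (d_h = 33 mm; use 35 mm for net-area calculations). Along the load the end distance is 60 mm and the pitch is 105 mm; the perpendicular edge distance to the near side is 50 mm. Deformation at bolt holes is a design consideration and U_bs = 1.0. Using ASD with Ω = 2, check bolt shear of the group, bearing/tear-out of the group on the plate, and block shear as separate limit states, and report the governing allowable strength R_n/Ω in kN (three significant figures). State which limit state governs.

383 kN (block shear governs)

Bolt shear: A_b = π·30²/4 = 706.9 mm²; R_n = 579 × 706.9 × 3 × 1 / 1000 = 1228 kN → 1228 / 2 = 614 kN.
Bearing: edge l_c = 43.5, r_n = 281.9 kN; interior l_c = 72, r_n = 388.8 kN; R_n = 281.9 + 2·388.8 = 1059 kN → 530 kN.
Block shear: A_gv = 3240, A_nv = 2190, A_nt = 390 mm²; R_n = min(0.6F_uA_nv, 0.6F_yA_gv) + U_bs·F_u·A_nt = 766.8 kN → 383 kN.
Block shear governs: 383 kN.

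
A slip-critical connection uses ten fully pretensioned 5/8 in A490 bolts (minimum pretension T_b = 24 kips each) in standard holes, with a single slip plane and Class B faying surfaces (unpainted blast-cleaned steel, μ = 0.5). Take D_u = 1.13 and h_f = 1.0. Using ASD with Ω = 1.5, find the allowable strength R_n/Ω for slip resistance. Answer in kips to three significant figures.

90.4 kips

R_n = μ · D_u · h_f · T_b · n_s · n_b = 0.5 × 1.13 × 1.0 × 24 × 1 × 10 = 135.6 kips.
Allowable strength R_n/Ω = 135.6 / 1.5 = 90.4 kips.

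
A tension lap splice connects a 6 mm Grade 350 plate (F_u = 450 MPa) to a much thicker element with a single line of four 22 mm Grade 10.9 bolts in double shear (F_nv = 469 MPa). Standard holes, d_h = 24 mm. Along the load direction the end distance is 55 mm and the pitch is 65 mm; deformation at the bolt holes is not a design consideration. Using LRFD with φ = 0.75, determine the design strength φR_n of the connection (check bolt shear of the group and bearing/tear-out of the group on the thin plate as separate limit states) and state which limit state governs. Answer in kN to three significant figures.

Bolt shear: A_b = π·22²/4 = 380.1 mm²; R_n = 469 × 380.1 × 4 × 2 / 1000 = 1426 kN → 0.75 × 1426 = 1070 kN.
Bearing (1.5 l_c t F_u ≤ 3.0 d t F_u): upper limit = 3.0·22·6·450 / 1000 = 178.2 kN.
  Edge l_c = 55 − 24/2 = 43 → r_n = 174.2 kN; interior l_c = 65 − 24 = 41 → r_n = 166.1 kN.
  R_n,bearing = 1·174.2 + 3·166.1 = 672.3 kN → 0.75 × 672.3 = 504 kN.
Bearing governs: 504 kN.

504 kN (bearing governs)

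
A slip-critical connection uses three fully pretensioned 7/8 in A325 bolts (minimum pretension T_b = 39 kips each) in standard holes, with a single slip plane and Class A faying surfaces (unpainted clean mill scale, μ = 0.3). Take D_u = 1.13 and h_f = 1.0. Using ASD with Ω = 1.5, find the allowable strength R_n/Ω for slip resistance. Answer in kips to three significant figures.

R_n = μ · D_u · h_f · T_b · n_s · n_b = 0.3 × 1.13 × 1.0 × 39 × 1 × 3 = 39.66 kips.
Allowable strength R_n/Ω = 39.66 / 1.5 = 26.4 kips.

26.4 kips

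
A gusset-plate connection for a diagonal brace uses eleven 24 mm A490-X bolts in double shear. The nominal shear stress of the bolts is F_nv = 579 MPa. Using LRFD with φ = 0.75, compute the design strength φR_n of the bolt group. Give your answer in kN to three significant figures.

4320 kN

A_b = π × 24² / 4 = 452.4 mm².
R_n = F_nv · A_b · n · n_s = 579 × 452.4 × 11 × 2 / 1000 = 5763 kN.
Design strength φR_n = 0.75 × 5763 = 4320 kN.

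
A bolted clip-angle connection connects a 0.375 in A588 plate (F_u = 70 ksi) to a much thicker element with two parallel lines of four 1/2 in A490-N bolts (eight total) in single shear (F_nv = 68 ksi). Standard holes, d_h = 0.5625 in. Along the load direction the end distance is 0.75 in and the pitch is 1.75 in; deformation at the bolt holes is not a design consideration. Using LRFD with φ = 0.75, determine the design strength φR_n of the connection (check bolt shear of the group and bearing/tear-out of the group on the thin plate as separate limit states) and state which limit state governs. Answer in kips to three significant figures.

Bolt shear: A_b = π·0.5²/4 = 0.1963 in²; R_n = 68 × 0.1963 × 8 × 1 = 106.8 kips → 0.75 × 106.8 = 80.1 kips.
Bearing (1.5 l_c t F_u ≤ 3.0 d t F_u): upper limit = 3.0·0.5·0.375·70 = 39.38 kips.
  Edge l_c = 0.75 − 0.5625/2 = 0.4688 → r_n = 18.46 kips; interior l_c = 1.75 − 0.5625 = 1.188 → r_n = 39.38 kips.
  R_n,bearing = 2·18.46 + 6·39.38 = 273.2 kips → 0.75 × 273.2 = 205 kips.
Bolt shear governs: 80.1 kips.

80.1 kips (bolt shear governs)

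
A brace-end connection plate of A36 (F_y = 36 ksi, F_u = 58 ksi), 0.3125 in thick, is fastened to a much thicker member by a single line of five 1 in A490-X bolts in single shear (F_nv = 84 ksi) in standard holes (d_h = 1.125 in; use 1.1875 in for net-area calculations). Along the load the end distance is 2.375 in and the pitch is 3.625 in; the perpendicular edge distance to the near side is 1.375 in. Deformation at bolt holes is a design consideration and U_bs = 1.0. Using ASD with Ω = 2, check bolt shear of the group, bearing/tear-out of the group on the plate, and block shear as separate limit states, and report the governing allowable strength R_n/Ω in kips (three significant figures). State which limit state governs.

64 kips (block shear governs)

Bolt shear: A_b = π·1²/4 = 0.7854 in²; R_n = 84 × 0.7854 × 5 × 1 = 329.9 kips → 329.9 / 2 = 165 kips.
Bearing: edge l_c = 1.812, r_n = 39.42 kips; interior l_c = 2.5, r_n = 43.5 kips; R_n = 39.42 + 4·43.5 = 213.4 kips → 107 kips.
Block shear: A_gv = 5.273, A_nv = 3.604, A_nt = 0.2441 in²; R_n = min(0.6F_uA_nv, 0.6F_yA_gv) + U_bs·F_u·A_nt = 128.1 kips → 64 kips.
Block shear governs: 64 kips.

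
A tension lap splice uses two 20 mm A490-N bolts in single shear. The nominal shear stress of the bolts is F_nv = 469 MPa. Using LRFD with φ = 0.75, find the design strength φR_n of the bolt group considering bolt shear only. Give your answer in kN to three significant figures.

A_b = π × 20² / 4 = 314.2 mm².
R_n = F_nv · A_b · n · n_s = 469 × 314.2 × 2 × 1 / 1000 = 294.7 kN.
Design strength φR_n = 0.75 × 294.7 = 221 kN.

221 kN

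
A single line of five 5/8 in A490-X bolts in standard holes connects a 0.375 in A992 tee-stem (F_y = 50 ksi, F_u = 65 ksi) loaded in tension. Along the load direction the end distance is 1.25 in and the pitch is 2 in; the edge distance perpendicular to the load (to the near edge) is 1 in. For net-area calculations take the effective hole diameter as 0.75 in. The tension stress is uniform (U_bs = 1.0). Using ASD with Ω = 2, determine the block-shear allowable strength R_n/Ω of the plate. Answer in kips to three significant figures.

50.6 kips

Shear plane L_v = 1.25 + 4·2 = 9.25 in; A_gv = 9.25 × 0.375 = 3.469 in².
A_nv = (9.25 − 4.5·0.75) × 0.375 = 2.203 in².
A_nt = (1 − 0.5·0.75) × 0.375 = 0.2344 in².
0.6 F_u A_nv = 85.92 kips; 0.6 F_y A_gv = 104.1 kips → shear rupture governs the shear term.
R_n = 85.92 + 1.0 × 65 × 0.2344 = 101.2 kips.
Allowable strength R_n/Ω = 101.2 / 2 = 50.6 kips.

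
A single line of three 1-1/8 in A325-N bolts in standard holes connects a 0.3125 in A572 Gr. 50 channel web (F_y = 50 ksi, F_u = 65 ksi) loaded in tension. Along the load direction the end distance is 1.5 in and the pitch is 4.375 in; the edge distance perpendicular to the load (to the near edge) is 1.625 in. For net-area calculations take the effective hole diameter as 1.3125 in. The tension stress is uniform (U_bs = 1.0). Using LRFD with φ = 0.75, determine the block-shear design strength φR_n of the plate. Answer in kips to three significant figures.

78.5 kips

Shear plane L_v = 1.5 + 2·4.375 = 10.25 in; A_gv = 10.25 × 0.3125 = 3.203 in².
A_nv = (10.25 − 2.5·1.3125) × 0.3125 = 2.178 in².
A_nt = (1.625 − 0.5·1.3125) × 0.3125 = 0.3027 in².
0.6 F_u A_nv = 84.93 kips; 0.6 F_y A_gv = 96.09 kips → shear rupture governs the shear term.
R_n = 84.93 + 1.0 × 65 × 0.3027 = 104.6 kips.
Design strength φR_n = 0.75 × 104.6 = 78.5 kips.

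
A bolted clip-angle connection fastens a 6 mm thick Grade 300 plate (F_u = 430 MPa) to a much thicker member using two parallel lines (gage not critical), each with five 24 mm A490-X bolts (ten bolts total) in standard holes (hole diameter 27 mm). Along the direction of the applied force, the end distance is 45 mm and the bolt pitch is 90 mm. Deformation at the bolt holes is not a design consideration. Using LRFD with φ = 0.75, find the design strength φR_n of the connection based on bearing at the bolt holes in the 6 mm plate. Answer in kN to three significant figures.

Per bolt r_n = 1.5 l_c t F_u ≤ 3.0 d t F_u; upper limit = 3.0 × 24 × 6 × 430 / 1000 = 185.8 kN.
Edge bolt: l_c = 45 − 27/2 = 31.5 mm → 1.5 × 31.5 × 6 × 430 / 1000 = 121.9 → r_n = 121.9 kN.
Interior bolts: l_c = 90 − 27 = 63 mm → 1.5 × 63 × 6 × 430 / 1000 = 243.8 → r_n = 185.8 kN.
R_n = 2 × 121.9 + 8 × 185.8 = 1730 kN.
Design strength φR_n = 0.75 × 1730 = 1300 kN.

1300 kN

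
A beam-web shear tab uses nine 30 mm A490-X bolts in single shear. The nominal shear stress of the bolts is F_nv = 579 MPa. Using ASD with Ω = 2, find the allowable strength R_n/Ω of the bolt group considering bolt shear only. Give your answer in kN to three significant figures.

1840 kN

A_b = π × 30² / 4 = 706.9 mm².
R_n = F_nv · A_b · n · n_s = 579 × 706.9 × 9 × 1 / 1000 = 3683 kN.
Allowable strength R_n/Ω = 3683 / 2 = 1840 kN.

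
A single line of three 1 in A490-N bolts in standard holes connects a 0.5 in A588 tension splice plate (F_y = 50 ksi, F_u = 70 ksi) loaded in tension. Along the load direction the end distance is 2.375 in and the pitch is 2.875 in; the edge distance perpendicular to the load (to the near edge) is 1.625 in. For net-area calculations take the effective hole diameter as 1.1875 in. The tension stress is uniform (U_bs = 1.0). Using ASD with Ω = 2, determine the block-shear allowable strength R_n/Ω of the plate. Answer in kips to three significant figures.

Shear plane L_v = 2.375 + 2·2.875 = 8.125 in; A_gv = 8.125 × 0.5 = 4.062 in².
A_nv = (8.125 − 2.5·1.1875) × 0.5 = 2.578 in².
A_nt = (1.625 − 0.5·1.1875) × 0.5 = 0.5156 in².
0.6 F_u A_nv = 108.3 kips; 0.6 F_y A_gv = 121.9 kips → shear rupture governs the shear term.
R_n = 108.3 + 1.0 × 70 × 0.5156 = 144.4 kips.
Allowable strength R_n/Ω = 144.4 / 2 = 72.2 kips.

72.2 kips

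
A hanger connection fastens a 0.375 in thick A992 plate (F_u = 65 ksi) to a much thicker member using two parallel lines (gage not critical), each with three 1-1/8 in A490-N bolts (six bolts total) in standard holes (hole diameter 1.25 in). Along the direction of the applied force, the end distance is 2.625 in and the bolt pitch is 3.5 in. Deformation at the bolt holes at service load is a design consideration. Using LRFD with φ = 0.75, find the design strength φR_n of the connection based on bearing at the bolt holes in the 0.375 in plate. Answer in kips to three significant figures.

285 kips

Per bolt r_n = 1.2 l_c t F_u ≤ 2.4 d t F_u; upper limit = 2.4 × 1.125 × 0.375 × 65 = 65.81 kips.
Edge bolt: l_c = 2.625 − 1.25/2 = 2 in → 1.2 × 2 × 0.375 × 65 = 58.5 → r_n = 58.5 kips.
Interior bolts: l_c = 3.5 − 1.25 = 2.25 in → 1.2 × 2.25 × 0.375 × 65 = 65.81 → r_n = 65.81 kips.
R_n = 2 × 58.5 + 4 × 65.81 = 380.2 kips.
Design strength φR_n = 0.75 × 380.2 = 285 kips.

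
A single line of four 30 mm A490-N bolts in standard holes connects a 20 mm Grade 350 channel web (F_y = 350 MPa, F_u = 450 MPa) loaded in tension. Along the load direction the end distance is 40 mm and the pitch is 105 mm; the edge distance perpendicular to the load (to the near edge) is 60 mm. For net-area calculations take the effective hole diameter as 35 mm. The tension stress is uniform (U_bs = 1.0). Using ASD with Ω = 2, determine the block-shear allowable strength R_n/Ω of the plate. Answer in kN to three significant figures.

Shear plane L_v = 40 + 3·105 = 355 mm; A_gv = 355 × 20 = 7100 mm².
A_nv = (355 − 3.5·35) × 20 = 4650 mm².
A_nt = (60 − 0.5·35) × 20 = 850 mm².
0.6 F_u A_nv = 1256 kN; 0.6 F_y A_gv = 1491 kN → shear rupture governs the shear term.
R_n = 1256 + 1.0 × 450 × 850 / 1000 = 1638 kN.
Allowable strength R_n/Ω = 1638 / 2 = 819 kN.

819 kN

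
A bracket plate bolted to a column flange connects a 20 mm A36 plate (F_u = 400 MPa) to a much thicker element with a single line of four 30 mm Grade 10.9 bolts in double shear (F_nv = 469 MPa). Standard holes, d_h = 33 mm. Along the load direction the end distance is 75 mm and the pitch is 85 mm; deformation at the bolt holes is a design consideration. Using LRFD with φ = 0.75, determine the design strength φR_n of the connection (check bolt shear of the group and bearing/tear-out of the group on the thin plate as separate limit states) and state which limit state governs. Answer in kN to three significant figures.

Bolt shear: A_b = π·30²/4 = 706.9 mm²; R_n = 469 × 706.9 × 4 × 2 / 1000 = 2652 kN → 0.75 × 2652 = 1990 kN.
Bearing (1.2 l_c t F_u ≤ 2.4 d t F_u): upper limit = 2.4·30·20·400 / 1000 = 576 kN.
  Edge l_c = 75 − 33/2 = 58.5 → r_n = 561.6 kN; interior l_c = 85 − 33 = 52 → r_n = 499.2 kN.
  R_n,bearing = 1·561.6 + 3·499.2 = 2059 kN → 0.75 × 2059 = 1540 kN.
Bearing governs: 1540 kN.

1540 kN (bearing governs)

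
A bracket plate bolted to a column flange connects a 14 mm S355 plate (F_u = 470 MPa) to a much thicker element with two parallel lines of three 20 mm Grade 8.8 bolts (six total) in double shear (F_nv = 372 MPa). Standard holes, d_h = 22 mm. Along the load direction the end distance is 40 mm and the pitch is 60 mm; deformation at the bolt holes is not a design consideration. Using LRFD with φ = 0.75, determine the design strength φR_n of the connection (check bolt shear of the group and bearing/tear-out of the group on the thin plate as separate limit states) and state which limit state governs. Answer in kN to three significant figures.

1050 kN (bolt shear governs)

Bolt shear: A_b = π·20²/4 = 314.2 mm²; R_n = 372 × 314.2 × 6 × 2 / 1000 = 1402 kN → 0.75 × 1402 = 1050 kN.
Bearing (1.5 l_c t F_u ≤ 3.0 d t F_u): upper limit = 3.0·20·14·470 / 1000 = 394.8 kN.
  Edge l_c = 40 − 22/2 = 29 → r_n = 286.2 kN; interior l_c = 60 − 22 = 38 → r_n = 375.1 kN.
  R_n,bearing = 2·286.2 + 4·375.1 = 2073 kN → 0.75 × 2073 = 1550 kN.
Bolt shear governs: 1050 kN.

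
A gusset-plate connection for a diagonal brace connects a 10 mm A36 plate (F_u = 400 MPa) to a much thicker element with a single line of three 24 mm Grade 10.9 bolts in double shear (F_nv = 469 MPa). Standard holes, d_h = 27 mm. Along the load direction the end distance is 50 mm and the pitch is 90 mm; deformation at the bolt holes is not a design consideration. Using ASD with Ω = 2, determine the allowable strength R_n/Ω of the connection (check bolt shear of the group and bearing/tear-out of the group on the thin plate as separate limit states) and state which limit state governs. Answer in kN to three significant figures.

Bolt shear: A_b = π·24²/4 = 452.4 mm²; R_n = 469 × 452.4 × 3 × 2 / 1000 = 1273 kN → 1273 / 2 = 637 kN.
Bearing (1.5 l_c t F_u ≤ 3.0 d t F_u): upper limit = 3.0·24·10·400 / 1000 = 288 kN.
  Edge l_c = 50 − 27/2 = 36.5 → r_n = 219 kN; interior l_c = 90 − 27 = 63 → r_n = 288 kN.
  R_n,bearing = 1·219 + 2·288 = 795 kN → 795 / 2 = 398 kN.
Bearing governs: 398 kN.

398 kN (bearing governs)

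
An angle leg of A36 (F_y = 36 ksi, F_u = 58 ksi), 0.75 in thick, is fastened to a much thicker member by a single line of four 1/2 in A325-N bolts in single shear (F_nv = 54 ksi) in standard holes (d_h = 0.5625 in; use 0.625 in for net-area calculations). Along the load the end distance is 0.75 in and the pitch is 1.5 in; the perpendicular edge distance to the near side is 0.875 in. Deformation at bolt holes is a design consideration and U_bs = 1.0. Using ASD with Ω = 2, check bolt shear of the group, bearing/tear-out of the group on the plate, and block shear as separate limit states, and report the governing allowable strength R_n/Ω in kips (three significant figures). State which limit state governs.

21.2 kips (bolt shear governs)

Bolt shear: A_b = π·0.5²/4 = 0.1963 in²; R_n = 54 × 0.1963 × 4 × 1 = 42.41 kips → 42.41 / 2 = 21.2 kips.
Bearing: edge l_c = 0.4688, r_n = 24.47 kips; interior l_c = 0.9375, r_n = 48.94 kips; R_n = 24.47 + 3·48.94 = 171.3 kips → 85.6 kips.
Block shear: A_gv = 3.938, A_nv = 2.297, A_nt = 0.4219 in²; R_n = min(0.6F_uA_nv, 0.6F_yA_gv) + U_bs·F_u·A_nt = 104.4 kips → 52.2 kips.
Bolt shear governs: 21.2 kips.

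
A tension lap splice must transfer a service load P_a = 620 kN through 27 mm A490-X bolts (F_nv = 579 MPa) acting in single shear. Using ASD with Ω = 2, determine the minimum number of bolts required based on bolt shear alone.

4 bolts

A_b = π·27²/4 = 572.6 mm².
Per-bolt allowable strength R_n/Ω = 579 × 572.6 × 1 / 1000 / 2 = 165.8 kN.
n ≥ 620 / 165.8 = 3.74 → use 4 bolts.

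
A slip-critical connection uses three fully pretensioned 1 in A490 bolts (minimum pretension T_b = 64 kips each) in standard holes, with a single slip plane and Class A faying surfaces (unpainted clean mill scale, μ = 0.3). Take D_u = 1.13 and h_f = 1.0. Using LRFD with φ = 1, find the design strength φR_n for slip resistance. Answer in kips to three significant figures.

65.1 kips

R_n = μ · D_u · h_f · T_b · n_s · n_b = 0.3 × 1.13 × 1.0 × 64 × 1 × 3 = 65.09 kips.
Design strength φR_n = 1 × 65.09 = 65.1 kips.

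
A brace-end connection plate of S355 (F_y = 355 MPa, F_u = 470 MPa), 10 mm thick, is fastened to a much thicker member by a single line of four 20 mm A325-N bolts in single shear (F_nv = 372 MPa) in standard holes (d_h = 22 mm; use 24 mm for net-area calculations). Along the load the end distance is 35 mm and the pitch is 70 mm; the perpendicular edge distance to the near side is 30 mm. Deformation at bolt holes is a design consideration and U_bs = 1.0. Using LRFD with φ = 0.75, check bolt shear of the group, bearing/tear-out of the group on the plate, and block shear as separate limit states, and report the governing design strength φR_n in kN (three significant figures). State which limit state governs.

351 kN (bolt shear governs)

Bolt shear: A_b = π·20²/4 = 314.2 mm²; R_n = 372 × 314.2 × 4 × 1 / 1000 = 467.5 kN → 0.75 × 467.5 = 351 kN.
Bearing: edge l_c = 24, r_n = 135.4 kN; interior l_c = 48, r_n = 225.6 kN; R_n = 135.4 + 3·225.6 = 812.2 kN → 609 kN.
Block shear: A_gv = 2450, A_nv = 1610, A_nt = 180 mm²; R_n = min(0.6F_uA_nv, 0.6F_yA_gv) + U_bs·F_u·A_nt = 538.6 kN → 404 kN.
Bolt shear governs: 351 kN.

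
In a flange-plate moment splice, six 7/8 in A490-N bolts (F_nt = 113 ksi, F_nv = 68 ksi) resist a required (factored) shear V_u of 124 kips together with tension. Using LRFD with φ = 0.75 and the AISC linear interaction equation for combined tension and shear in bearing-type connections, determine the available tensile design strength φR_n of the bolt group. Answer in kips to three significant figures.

A_b = π·0.875²/4 = 0.6013 in²; f_rv = 124 / (6 × 0.6013) = 34.37 ksi.
F'_nt = 1.3 F_nt − (F_nt / φF_nv) f_rv = 1.3·113 − (113/(0.75·68))·34.37 = 70.75 ksi, capped at F_nt → F'_nt = 70.75 ksi.
R_n = F'_nt · A_b · n = 70.75 × 0.6013 × 6 = 255.3 kips.
Design strength φR_n = 0.75 × 255.3 = 191 kips.

191 kips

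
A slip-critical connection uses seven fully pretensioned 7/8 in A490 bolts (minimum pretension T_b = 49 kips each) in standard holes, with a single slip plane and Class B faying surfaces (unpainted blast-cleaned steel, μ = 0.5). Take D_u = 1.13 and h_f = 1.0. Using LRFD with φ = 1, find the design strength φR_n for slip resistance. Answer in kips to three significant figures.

R_n = μ · D_u · h_f · T_b · n_s · n_b = 0.5 × 1.13 × 1.0 × 49 × 1 × 7 = 193.8 kips.
Design strength φR_n = 1 × 193.8 = 194 kips.

194 kips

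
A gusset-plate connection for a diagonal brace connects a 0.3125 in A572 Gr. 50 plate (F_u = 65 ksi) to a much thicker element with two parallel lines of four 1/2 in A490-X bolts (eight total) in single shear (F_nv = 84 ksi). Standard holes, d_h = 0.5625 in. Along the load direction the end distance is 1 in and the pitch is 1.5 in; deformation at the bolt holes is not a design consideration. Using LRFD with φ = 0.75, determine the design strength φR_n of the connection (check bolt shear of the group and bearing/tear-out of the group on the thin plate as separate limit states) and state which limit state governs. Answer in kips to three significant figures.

Bolt shear: A_b = π·0.5²/4 = 0.1963 in²; R_n = 84 × 0.1963 × 8 × 1 = 131.9 kips → 0.75 × 131.9 = 99 kips.
Bearing (1.5 l_c t F_u ≤ 3.0 d t F_u): upper limit = 3.0·0.5·0.3125·65 = 30.47 kips.
  Edge l_c = 1 − 0.5625/2 = 0.7188 → r_n = 21.9 kips; interior l_c = 1.5 − 0.5625 = 0.9375 → r_n = 28.56 kips.
  R_n,bearing = 2·21.9 + 6·28.56 = 215.2 kips → 0.75 × 215.2 = 161 kips.
Bolt shear governs: 99 kips.

99 kips (bolt shear governs)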